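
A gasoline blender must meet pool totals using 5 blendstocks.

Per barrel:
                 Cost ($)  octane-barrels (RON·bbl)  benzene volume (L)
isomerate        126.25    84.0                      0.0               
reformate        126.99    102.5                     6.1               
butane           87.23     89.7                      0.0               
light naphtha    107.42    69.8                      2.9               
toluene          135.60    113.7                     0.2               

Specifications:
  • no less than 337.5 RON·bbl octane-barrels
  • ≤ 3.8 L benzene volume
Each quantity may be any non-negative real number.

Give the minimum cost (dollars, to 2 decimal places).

$328.21

Let x1 = barrels of isomerate, x2 = barrels of reformate, x3 = barrels of butane, x4 = barrels of light naphtha, x5 = barrels of toluene.
Minimise 126.25x1 + 126.99x2 + 87.23x3 + 107.42x4 + 135.6x5 with:
  84x1 + 102.5x2 + 89.7x3 + 69.8x4 + 113.7x5 ≥ 337.5   (octane-barrels)
  6.1x2 + 2.9x4 + 0.2x5 ≤ 3.8   (benzene volume)
  x1, x2, x3, x4, x5 ≥ 0.
The minimum-cost mix takes nothing from isomerate, reformate, light naphtha, toluene — only butane. Binding constraint: octane-barrels.
So butane = 3.76254 barrels.
Cost = 87.23·3.76254 = 328.2064.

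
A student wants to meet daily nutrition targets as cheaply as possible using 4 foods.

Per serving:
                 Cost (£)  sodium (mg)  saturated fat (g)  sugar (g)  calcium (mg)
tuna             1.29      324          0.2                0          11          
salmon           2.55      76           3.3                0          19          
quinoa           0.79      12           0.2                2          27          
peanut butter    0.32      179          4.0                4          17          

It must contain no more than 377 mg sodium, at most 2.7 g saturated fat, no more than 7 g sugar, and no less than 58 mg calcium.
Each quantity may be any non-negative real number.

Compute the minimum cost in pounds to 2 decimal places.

Set it up as a linear program. Let x1 = servings of tuna, x2 = servings of salmon, x3 = servings of quinoa, x4 = servings of peanut butter.
Minimize 1.29x1 + 2.55x2 + 0.79x3 + 0.32x4 s.t.:
  324x1 + 76x2 + 12x3 + 179x4 ≤ 377   (sodium)
  0.2x1 + 3.3x2 + 0.2x3 + 4x4 ≤ 2.7   (saturated fat)
  2x3 + 4x4 ≤ 7   (sugar)
  11x1 + 19x2 + 27x3 + 17x4 ≥ 58   (calcium)
  x1, x2, x3, x4 ≥ 0.
The minimum-cost mix takes nothing from tuna, salmon — only quinoa, peanut butter. There the saturated fat and calcium constraints are tight.
Solving gives x3 = 1.779, x4 = 0.586.
Objective = 0.79·1.779 + 0.32·0.586 = 1.5929.

£1.59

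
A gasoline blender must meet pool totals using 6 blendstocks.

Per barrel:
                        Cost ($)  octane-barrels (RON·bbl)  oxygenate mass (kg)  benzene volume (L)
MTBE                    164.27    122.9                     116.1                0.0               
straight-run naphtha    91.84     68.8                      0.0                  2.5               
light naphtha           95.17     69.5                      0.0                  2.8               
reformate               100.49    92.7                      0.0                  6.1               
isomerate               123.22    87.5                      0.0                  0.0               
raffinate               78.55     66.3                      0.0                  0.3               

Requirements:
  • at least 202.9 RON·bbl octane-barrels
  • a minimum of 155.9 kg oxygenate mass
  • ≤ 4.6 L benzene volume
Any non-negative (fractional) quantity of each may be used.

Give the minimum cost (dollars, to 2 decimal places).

$261.63

This is a linear program. Let x1 = barrels of MTBE, x2 = barrels of straight-run naphtha, x3 = barrels of light naphtha, x4 = barrels of reformate, x5 = barrels of isomerate, x6 = barrels of raffinate.
Minimize 164.27x1 + 91.84x2 + 95.17x3 + 100.49x4 + 123.22x5 + 78.55x6 with:
  122.9x1 + 68.8x2 + 69.5x3 + 92.7x4 + 87.5x5 + 66.3x6 ≥ 202.9   (octane-barrels)
  116.1x1 ≥ 155.9   (oxygenate mass)
  2.5x2 + 2.8x3 + 6.1x4 + 0.3x6 ≤ 4.6   (benzene volume)
  x1, x2, x3, x4, x5, x6 ≥ 0.
The optimal basis is {MTBE, reformate}; straight-run naphtha, light naphtha, isomerate, raffinate drop out. There the octane-barrels and oxygenate mass constraints are tight.
Solving gives x1 = 1.3428, x4 = 0.40851.
Cost = 164.27·1.3428 + 100.49·0.40851 = 261.6329.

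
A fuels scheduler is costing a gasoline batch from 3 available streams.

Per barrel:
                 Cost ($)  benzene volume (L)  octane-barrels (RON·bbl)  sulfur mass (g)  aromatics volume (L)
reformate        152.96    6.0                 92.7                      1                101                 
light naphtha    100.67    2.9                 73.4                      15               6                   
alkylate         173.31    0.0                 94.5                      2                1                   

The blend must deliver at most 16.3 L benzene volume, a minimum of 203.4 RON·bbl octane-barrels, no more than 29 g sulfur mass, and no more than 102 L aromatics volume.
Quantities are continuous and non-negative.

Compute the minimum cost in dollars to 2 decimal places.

Set it up as a linear program. Let x1 = barrels of reformate, x2 = barrels of light naphtha, x3 = barrels of alkylate.
min 152.96x1 + 100.67x2 + 173.31x3 subject to:
  6x1 + 2.9x2 ≤ 16.3   (benzene volume)
  92.7x1 + 73.4x2 + 94.5x3 ≥ 203.4   (octane-barrels)
  1x1 + 15x2 + 2x3 ≤ 29   (sulfur mass)
  101x1 + 6x2 + 1x3 ≤ 102   (aromatics volume)
  x1, x2, x3 ≥ 0.
The cheapest feasible vertex uses only reformate, light naphtha; alkylate is not used. There the octane-barrels and sulfur mass constraints are tight.
So reformate = 0.70033 barrels, light naphtha = 1.8866 barrels.
Hence cost = 152.96·0.70033 + 100.67·1.8866 = $297.0465.

$297.05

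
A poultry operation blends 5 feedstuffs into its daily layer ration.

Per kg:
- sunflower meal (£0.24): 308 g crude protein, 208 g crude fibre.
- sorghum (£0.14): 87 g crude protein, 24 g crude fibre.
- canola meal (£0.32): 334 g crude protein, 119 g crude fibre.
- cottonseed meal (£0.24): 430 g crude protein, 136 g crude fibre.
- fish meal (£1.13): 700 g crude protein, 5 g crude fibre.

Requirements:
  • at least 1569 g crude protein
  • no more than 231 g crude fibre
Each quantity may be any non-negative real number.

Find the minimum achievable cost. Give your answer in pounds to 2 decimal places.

Let x1 = kg of sunflower meal, x2 = kg of sorghum, x3 = kg of canola meal, x4 = kg of cottonseed meal, x5 = kg of fish meal.
Minimize 0.24x1 + 0.14x2 + 0.32x3 + 0.24x4 + 1.13x5 s.t.:
  308x1 + 87x2 + 334x3 + 430x4 + 700x5 ≥ 1569   (crude protein)
  208x1 + 24x2 + 119x3 + 136x4 + 5x5 ≤ 231   (crude fibre)
  x1, x2, x3, x4, x5 ≥ 0.
The minimum-cost mix takes nothing from sunflower meal, sorghum, canola meal — only cottonseed meal, fish meal. Binding constraints: crude protein and crude fibre.
So cottonseed meal = 1.653 kg, fish meal = 1.226 kg.
Total cost: 0.24·1.653 + 1.13·1.226 = 1.7821.

£1.78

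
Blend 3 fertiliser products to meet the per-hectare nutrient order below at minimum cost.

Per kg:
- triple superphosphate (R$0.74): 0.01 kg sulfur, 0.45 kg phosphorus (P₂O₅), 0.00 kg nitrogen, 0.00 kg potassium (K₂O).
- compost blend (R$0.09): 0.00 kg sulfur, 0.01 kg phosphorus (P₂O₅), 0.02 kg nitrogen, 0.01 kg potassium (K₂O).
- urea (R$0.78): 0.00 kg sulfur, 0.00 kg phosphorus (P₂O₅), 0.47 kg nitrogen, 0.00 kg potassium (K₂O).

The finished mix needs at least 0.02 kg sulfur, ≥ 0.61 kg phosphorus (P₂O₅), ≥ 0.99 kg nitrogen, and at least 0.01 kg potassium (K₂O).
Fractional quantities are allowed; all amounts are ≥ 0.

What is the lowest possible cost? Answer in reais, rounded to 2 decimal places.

Treat it as an LP. Let x1 = kg of triple superphosphate, x2 = kg of compost blend, x3 = kg of urea.
Minimize 0.74x1 + 0.09x2 + 0.78x3 s.t.:
  0.01x1 ≥ 0.02   (sulfur)
  0.45x1 + 0.01x2 ≥ 0.61   (phosphorus (P₂O₅))
  0.02x2 + 0.47x3 ≥ 0.99   (nitrogen)
  0.01x2 ≥ 0.01   (potassium (K₂O))
  x1, x2, x3 ≥ 0.
The optimal mix uses every input. There the sulfur, nitrogen, potassium (K₂O) constraints are tight.
So triple superphosphate = 2 kg, compost blend = 1 kg, urea = 2.064 kg.
Total cost: 0.74·2 + 0.09·1 + 0.78·2.064 = 3.1799.

R$3.18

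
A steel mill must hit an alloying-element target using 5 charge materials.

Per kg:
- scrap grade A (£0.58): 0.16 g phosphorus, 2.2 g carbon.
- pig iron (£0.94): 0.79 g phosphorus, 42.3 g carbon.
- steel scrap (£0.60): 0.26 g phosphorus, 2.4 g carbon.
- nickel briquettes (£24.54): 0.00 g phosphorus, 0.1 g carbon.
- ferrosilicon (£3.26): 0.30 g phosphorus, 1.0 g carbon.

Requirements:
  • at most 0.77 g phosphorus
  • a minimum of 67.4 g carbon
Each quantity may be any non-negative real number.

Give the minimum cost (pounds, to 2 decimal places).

Let x1 = kg of scrap grade A, x2 = kg of pig iron, x3 = kg of steel scrap, x4 = kg of nickel briquettes, x5 = kg of ferrosilicon.
Minimize 0.58x1 + 0.94x2 + 0.6x3 + 24.54x4 + 3.26x5 subject to:
  0.16x1 + 0.79x2 + 0.26x3 + 0.3x5 ≤ 0.77   (phosphorus)
  2.2x1 + 42.3x2 + 2.4x3 + 0.1x4 + 1x5 ≥ 67.4   (carbon)
  x1, x2, x3, x4, x5 ≥ 0.
The optimal basis is {pig iron, nickel briquettes}; scrap grade A, steel scrap, ferrosilicon drop out. The phosphorus and carbon requirements are met with equality.
Solving gives x2 = 0.9746835, x4 = 261.7089.
Objective = 0.94·0.9746835 + 24.54·261.7089 = 6423.2526.

£6423.25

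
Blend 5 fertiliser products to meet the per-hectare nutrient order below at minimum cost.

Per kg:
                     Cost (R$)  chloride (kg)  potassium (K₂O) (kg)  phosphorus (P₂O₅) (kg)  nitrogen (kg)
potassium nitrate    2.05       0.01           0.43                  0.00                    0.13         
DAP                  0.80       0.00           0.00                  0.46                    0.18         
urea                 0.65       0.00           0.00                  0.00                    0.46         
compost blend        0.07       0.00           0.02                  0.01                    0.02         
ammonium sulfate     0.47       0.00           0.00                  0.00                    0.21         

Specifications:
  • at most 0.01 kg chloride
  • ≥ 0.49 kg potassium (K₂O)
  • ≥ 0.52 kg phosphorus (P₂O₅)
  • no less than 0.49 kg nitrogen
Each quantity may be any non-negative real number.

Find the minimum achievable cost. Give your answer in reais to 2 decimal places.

R$2.19

Set it up as a linear program. Let x1 = kg of potassium nitrate, x2 = kg of DAP, x3 = kg of urea, x4 = kg of compost blend, x5 = kg of ammonium sulfate.
Minimize 2.05x1 + 0.8x2 + 0.65x3 + 0.07x4 + 0.47x5 with:
  0.01x1 ≤ 0.01   (chloride)
  0.43x1 + 0.02x4 ≥ 0.49   (potassium (K₂O))
  0.46x2 + 0.01x4 ≥ 0.52   (phosphorus (P₂O₅))
  0.13x1 + 0.18x2 + 0.46x3 + 0.02x4 + 0.21x5 ≥ 0.49   (nitrogen)
  x1, x2, x3, x4, x5 ≥ 0.
The optimal basis is {DAP, compost blend}; potassium nitrate, urea, ammonium sulfate drop out. There the potassium (K₂O) and phosphorus (P₂O₅) constraints are tight.
Solving gives x2 = 0.5978, x4 = 24.5.
Total cost: 0.8·0.5978 + 0.07·24.5 = 2.1932.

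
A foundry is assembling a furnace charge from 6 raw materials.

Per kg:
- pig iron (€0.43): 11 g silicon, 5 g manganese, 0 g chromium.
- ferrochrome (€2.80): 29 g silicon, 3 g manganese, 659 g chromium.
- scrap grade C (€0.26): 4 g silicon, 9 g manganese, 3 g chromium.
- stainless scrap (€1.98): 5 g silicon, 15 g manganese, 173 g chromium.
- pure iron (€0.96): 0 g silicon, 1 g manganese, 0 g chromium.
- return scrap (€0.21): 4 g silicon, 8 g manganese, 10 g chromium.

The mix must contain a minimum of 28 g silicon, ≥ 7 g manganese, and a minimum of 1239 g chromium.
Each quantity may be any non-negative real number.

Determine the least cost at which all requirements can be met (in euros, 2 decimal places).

Let x1 = kg of pig iron, x2 = kg of ferrochrome, x3 = kg of scrap grade C, x4 = kg of stainless scrap, x5 = kg of pure iron, x6 = kg of return scrap.
Minimize 0.43x1 + 2.8x2 + 0.26x3 + 1.98x4 + 0.96x5 + 0.21x6 s.t.:
  11x1 + 29x2 + 4x3 + 5x4 + 4x6 ≥ 28   (silicon)
  5x1 + 3x2 + 9x3 + 15x4 + 1x5 + 8x6 ≥ 7   (manganese)
  659x2 + 3x3 + 173x4 + 10x6 ≥ 1239   (chromium)
  x1, x2, x3, x4, x5, x6 ≥ 0.
The optimal basis is {ferrochrome, return scrap}; pig iron, scrap grade C, stainless scrap, pure iron drop out. There the manganese and chromium constraints are tight.
Solving gives x2 = 1.878, x6 = 0.1709.
Objective = 2.8·1.878 + 0.21·0.1709 = 5.2943.

€5.29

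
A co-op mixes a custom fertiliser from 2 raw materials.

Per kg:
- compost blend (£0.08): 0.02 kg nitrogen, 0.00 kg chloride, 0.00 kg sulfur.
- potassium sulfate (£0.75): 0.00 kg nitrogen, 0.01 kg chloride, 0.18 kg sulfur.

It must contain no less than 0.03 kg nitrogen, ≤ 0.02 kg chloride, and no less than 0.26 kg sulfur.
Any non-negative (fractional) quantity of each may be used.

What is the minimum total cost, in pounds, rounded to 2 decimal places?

£1.20

This is a linear program. Let x1 = kg of compost blend, x2 = kg of potassium sulfate.
Minimize 0.08x1 + 0.75x2 with:
  0.02x1 ≥ 0.03   (nitrogen)
  0.01x2 ≤ 0.02   (chloride)
  0.18x2 ≥ 0.26   (sulfur)
  x1, x2 ≥ 0.
Both inputs are positive at the optimum. The nitrogen and sulfur requirements are met with equality.
That vertex is x1 = 1.5, x2 = 1.444.
Hence cost = 0.08·1.5 + 0.75·1.444 = £1.2030.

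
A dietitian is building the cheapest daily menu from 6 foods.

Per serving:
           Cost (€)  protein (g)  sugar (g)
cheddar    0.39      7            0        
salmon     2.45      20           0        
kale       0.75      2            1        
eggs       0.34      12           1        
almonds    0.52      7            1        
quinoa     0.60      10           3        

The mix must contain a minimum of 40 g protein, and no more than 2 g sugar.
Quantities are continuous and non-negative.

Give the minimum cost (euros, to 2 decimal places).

This is a linear program. Let x1 = servings of cheddar, x2 = servings of salmon, x3 = servings of kale, x4 = servings of eggs, x5 = servings of almonds, x6 = servings of quinoa.
min 0.39x1 + 2.45x2 + 0.75x3 + 0.34x4 + 0.52x5 + 0.6x6 subject to:
  7x1 + 20x2 + 2x3 + 12x4 + 7x5 + 10x6 ≥ 40   (protein)
  1x3 + 1x4 + 1x5 + 3x6 ≤ 2   (sugar)
  x1, x2, x3, x4, x5, x6 ≥ 0.
The optimal basis is {cheddar, eggs}; salmon, kale, almonds, quinoa drop out. There the protein and sugar constraints are tight.
Optimal quantities: cheddar = 2.286 servings, eggs = 2 servings.
Hence cost = 0.39·2.286 + 0.34·2 = €1.5715.

€1.57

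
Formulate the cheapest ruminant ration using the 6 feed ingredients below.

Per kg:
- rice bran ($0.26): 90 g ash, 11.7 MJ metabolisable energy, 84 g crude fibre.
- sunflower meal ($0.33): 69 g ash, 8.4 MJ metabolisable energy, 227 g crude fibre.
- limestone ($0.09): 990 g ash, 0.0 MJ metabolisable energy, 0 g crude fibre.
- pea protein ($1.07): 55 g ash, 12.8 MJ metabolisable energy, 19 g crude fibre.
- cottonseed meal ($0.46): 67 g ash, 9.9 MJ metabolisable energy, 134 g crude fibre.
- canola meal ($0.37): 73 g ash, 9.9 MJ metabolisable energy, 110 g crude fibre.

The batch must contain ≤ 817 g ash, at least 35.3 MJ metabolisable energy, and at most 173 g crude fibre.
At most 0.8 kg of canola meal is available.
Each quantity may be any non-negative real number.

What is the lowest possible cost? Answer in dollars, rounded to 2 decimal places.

$1.65

Let x1 = kg of rice bran, x2 = kg of sunflower meal, x3 = kg of limestone, x4 = kg of pea protein, x5 = kg of cottonseed meal, x6 = kg of canola meal.
min 0.26x1 + 0.33x2 + 0.09x3 + 1.07x4 + 0.46x5 + 0.37x6 subject to:
  90x1 + 69x2 + 990x3 + 55x4 + 67x5 + 73x6 ≤ 817   (ash)
  11.7x1 + 8.4x2 + 12.8x4 + 9.9x5 + 9.9x6 ≥ 35.3   (metabolisable energy)
  84x1 + 227x2 + 19x4 + 134x5 + 110x6 ≤ 173   (crude fibre)
  x6 ≤ 0.8
  x1, x2, x3, x4, x5, x6 ≥ 0.
The minimum-cost mix takes nothing from sunflower meal, limestone, cottonseed meal, canola meal — only rice bran, pea protein. Binding constraints: metabolisable energy and crude fibre.
Solving gives x1 = 1.81, x4 = 1.103.
Objective = 0.26·1.81 + 1.07·1.103 = 1.6508.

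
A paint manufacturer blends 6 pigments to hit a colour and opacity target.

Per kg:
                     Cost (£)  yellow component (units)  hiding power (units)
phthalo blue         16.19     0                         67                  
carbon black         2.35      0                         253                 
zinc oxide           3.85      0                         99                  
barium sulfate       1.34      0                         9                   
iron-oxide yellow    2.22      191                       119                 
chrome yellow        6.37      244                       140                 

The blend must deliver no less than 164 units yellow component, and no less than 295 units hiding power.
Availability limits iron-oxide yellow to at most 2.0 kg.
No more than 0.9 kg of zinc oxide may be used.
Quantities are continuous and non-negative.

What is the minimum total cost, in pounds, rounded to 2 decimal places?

£3.70

Let x1 = kg of phthalo blue, x2 = kg of carbon black, x3 = kg of zinc oxide, x4 = kg of barium sulfate, x5 = kg of iron-oxide yellow, x6 = kg of chrome yellow.
min 16.19x1 + 2.35x2 + 3.85x3 + 1.34x4 + 2.22x5 + 6.37x6 s.t.:
  191x5 + 244x6 ≥ 164   (yellow component)
  67x1 + 253x2 + 99x3 + 9x4 + 119x5 + 140x6 ≥ 295   (hiding power)
  x5 ≤ 2
  x3 ≤ 0.9
  x1, x2, x3, x4, x5, x6 ≥ 0.
The cheapest feasible vertex uses only carbon black, iron-oxide yellow; phthalo blue, zinc oxide, barium sulfate, chrome yellow are not used. Binding constraints: yellow component and hiding power.
So carbon black = 0.7621 kg, iron-oxide yellow = 0.8586 kg.
Total cost: 2.35·0.7621 + 2.22·0.8586 = 3.6970.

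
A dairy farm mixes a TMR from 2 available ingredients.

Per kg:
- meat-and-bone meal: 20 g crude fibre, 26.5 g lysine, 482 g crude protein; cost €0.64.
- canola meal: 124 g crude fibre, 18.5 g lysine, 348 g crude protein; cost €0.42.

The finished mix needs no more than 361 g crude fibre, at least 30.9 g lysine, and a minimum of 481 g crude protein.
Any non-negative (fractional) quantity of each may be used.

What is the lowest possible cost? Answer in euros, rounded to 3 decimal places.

€0.702

Let x1 = kg of meat-and-bone meal, x2 = kg of canola meal.
min 0.64x1 + 0.42x2 s.t.:
  20x1 + 124x2 ≤ 361   (crude fibre)
  26.5x1 + 18.5x2 ≥ 30.9   (lysine)
  482x1 + 348x2 ≥ 481   (crude protein)
  x1, x2 ≥ 0.
The minimum-cost mix takes nothing from meat-and-bone meal — only canola meal. There the lysine constraint is tight.
Solving gives x2 = 1.6703.
Cost = 0.42·1.6703 = 0.70153.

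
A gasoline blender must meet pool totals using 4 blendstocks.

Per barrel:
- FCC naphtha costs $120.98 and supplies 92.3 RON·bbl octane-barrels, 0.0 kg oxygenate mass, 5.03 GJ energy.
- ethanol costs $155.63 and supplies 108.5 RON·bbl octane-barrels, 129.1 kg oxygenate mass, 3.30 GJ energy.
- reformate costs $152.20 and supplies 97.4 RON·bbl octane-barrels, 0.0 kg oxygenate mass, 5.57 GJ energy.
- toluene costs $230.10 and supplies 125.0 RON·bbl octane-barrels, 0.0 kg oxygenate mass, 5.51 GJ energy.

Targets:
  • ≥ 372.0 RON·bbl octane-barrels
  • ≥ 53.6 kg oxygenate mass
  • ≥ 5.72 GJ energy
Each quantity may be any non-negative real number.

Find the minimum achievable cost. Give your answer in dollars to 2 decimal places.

$493.16

Set it up as a linear program. Let x1 = barrels of FCC naphtha, x2 = barrels of ethanol, x3 = barrels of reformate, x4 = barrels of toluene.
min 120.98x1 + 155.63x2 + 152.2x3 + 230.1x4 with:
  92.3x1 + 108.5x2 + 97.4x3 + 125x4 ≥ 372   (octane-barrels)
  129.1x2 ≥ 53.6   (oxygenate mass)
  5.03x1 + 3.3x2 + 5.57x3 + 5.51x4 ≥ 5.72   (energy)
  x1, x2, x3, x4 ≥ 0.
At the optimum only FCC naphtha, ethanol are positive (reformate, toluene = 0). Binding constraints: octane-barrels and oxygenate mass.
That vertex is x1 = 3.5423, x2 = 0.41518.
Hence cost = 120.98·3.5423 + 155.63·0.41518 = $493.1619.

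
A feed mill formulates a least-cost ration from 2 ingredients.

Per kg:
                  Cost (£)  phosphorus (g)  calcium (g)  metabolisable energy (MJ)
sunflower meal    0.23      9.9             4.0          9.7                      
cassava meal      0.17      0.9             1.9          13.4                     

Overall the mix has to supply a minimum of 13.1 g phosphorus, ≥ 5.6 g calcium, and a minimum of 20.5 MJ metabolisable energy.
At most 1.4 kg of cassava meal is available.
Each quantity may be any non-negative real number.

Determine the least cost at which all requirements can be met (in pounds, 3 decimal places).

Set it up as a linear program. Let x1 = kg of sunflower meal, x2 = kg of cassava meal.
Minimize 0.23x1 + 0.17x2 with:
  9.9x1 + 0.9x2 ≥ 13.1   (phosphorus)
  4x1 + 1.9x2 ≥ 5.6   (calcium)
  9.7x1 + 13.4x2 ≥ 20.5   (metabolisable energy)
  x2 ≤ 1.4
  x1, x2 ≥ 0.
Both inputs are positive at the optimum. The phosphorus and metabolisable energy requirements are met with equality.
That vertex is x1 = 1.268, x2 = 0.6123.
Hence cost = 0.23·1.268 + 0.17·0.6123 = £0.39573.

£0.396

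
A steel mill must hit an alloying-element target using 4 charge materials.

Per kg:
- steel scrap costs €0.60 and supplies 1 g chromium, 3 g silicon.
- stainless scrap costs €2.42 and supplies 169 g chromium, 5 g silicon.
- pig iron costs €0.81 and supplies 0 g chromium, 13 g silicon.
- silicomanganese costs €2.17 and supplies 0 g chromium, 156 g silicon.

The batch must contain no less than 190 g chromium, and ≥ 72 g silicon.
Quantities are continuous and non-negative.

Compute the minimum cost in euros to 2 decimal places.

€3.64

Let x1 = kg of steel scrap, x2 = kg of stainless scrap, x3 = kg of pig iron, x4 = kg of silicomanganese.
Minimise 0.6x1 + 2.42x2 + 0.81x3 + 2.17x4 subject to:
  1x1 + 169x2 ≥ 190   (chromium)
  3x1 + 5x2 + 13x3 + 156x4 ≥ 72   (silicon)
  x1, x2, x3, x4 ≥ 0.
The minimum-cost mix takes nothing from steel scrap, pig iron — only stainless scrap, silicomanganese. There the chromium and silicon constraints are tight.
Optimal quantities: stainless scrap = 1.124 kg, silicomanganese = 0.4255 kg.
Objective = 2.42·1.124 + 2.17·0.4255 = 3.6434.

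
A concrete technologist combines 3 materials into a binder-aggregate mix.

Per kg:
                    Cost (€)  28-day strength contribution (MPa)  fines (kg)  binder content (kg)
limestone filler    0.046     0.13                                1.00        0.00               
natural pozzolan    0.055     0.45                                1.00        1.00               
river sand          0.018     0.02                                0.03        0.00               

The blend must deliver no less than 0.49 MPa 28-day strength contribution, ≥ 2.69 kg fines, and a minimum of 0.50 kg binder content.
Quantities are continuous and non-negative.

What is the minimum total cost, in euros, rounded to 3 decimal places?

Let x1 = kg of limestone filler, x2 = kg of natural pozzolan, x3 = kg of river sand.
Minimize 0.046x1 + 0.055x2 + 0.018x3 with:
  0.13x1 + 0.45x2 + 0.02x3 ≥ 0.49   (28-day strength contribution)
  1x1 + 1x2 + 0.03x3 ≥ 2.69   (fines)
  1x2 ≥ 0.5   (binder content)
  x1, x2, x3 ≥ 0.
The cheapest feasible vertex uses only limestone filler, natural pozzolan; river sand is not used. Binding constraints: fines and binder content.
That vertex is x1 = 2.19, x2 = 0.5.
Hence cost = 0.046·2.19 + 0.055·0.5 = €0.12824.

€0.128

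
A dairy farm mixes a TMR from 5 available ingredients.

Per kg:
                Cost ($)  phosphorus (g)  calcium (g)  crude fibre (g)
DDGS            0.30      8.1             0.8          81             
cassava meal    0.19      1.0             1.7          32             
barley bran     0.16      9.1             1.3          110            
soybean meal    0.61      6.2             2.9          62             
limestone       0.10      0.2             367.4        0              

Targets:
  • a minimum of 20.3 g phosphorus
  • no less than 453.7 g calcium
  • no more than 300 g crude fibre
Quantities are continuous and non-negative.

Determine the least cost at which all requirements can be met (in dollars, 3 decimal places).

Let x1 = kg of DDGS, x2 = kg of cassava meal, x3 = kg of barley bran, x4 = kg of soybean meal, x5 = kg of limestone.
min 0.3x1 + 0.19x2 + 0.16x3 + 0.61x4 + 0.1x5 s.t.:
  8.1x1 + 1x2 + 9.1x3 + 6.2x4 + 0.2x5 ≥ 20.3   (phosphorus)
  0.8x1 + 1.7x2 + 1.3x3 + 2.9x4 + 367.4x5 ≥ 453.7   (calcium)
  81x1 + 32x2 + 110x3 + 62x4 ≤ 300   (crude fibre)
  x1, x2, x3, x4, x5 ≥ 0.
At the optimum only barley bran, limestone are positive (DDGS, cassava meal, soybean meal = 0). Binding constraints: phosphorus and calcium.
Solving gives x3 = 2.204, x5 = 1.227.
Total cost: 0.16·2.204 + 0.1·1.227 = 0.47534.

$0.475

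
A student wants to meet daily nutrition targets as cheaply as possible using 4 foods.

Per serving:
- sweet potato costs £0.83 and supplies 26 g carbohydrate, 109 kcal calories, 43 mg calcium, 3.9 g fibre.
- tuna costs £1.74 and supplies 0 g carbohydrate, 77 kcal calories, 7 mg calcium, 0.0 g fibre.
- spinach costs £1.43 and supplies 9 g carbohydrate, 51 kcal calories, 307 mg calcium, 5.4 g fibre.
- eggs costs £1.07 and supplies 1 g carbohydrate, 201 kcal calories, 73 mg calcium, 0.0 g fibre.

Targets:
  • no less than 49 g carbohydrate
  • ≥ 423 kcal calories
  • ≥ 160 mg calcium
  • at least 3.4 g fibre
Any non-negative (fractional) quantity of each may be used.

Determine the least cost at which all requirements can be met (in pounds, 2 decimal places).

£2.71

This is a linear program. Let x1 = servings of sweet potato, x2 = servings of tuna, x3 = servings of spinach, x4 = servings of eggs.
Minimise 0.83x1 + 1.74x2 + 1.43x3 + 1.07x4 subject to:
  26x1 + 9x3 + 1x4 ≥ 49   (carbohydrate)
  109x1 + 77x2 + 51x3 + 201x4 ≥ 423   (calories)
  43x1 + 7x2 + 307x3 + 73x4 ≥ 160   (calcium)
  3.9x1 + 5.4x3 ≥ 3.4   (fibre)
  x1, x2, x3, x4 ≥ 0.
The optimal basis is {sweet potato, spinach, eggs}; tuna drops out. The carbohydrate, calories, calcium requirements are met with equality.
That vertex is x1 = 1.842, x3 = 0.0003, x4 = 1.106.
Cost = 0.83·1.842 + 1.43·0.0003 + 1.07·1.106 = 2.7127.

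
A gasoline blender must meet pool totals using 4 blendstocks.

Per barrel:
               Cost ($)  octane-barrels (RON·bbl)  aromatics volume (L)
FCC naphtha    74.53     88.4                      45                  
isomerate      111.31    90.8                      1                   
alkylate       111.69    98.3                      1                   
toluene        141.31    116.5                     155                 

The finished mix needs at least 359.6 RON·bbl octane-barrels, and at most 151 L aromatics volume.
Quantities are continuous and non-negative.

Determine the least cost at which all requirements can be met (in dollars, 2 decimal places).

This is a linear program. Let x1 = barrels of FCC naphtha, x2 = barrels of isomerate, x3 = barrels of alkylate, x4 = barrels of toluene.
Minimize 74.53x1 + 111.31x2 + 111.69x3 + 141.31x4 subject to:
  88.4x1 + 90.8x2 + 98.3x3 + 116.5x4 ≥ 359.6   (octane-barrels)
  45x1 + 1x2 + 1x3 + 155x4 ≤ 151   (aromatics volume)
  x1, x2, x3, x4 ≥ 0.
The optimal basis is {FCC naphtha, alkylate}; isomerate, toluene drop out. The octane-barrels and aromatics volume requirements are met with equality.
Solving gives x1 = 3.341, x3 = 0.6536.
Objective = 74.53·3.341 + 111.69·0.6536 = 322.0053.

$322.01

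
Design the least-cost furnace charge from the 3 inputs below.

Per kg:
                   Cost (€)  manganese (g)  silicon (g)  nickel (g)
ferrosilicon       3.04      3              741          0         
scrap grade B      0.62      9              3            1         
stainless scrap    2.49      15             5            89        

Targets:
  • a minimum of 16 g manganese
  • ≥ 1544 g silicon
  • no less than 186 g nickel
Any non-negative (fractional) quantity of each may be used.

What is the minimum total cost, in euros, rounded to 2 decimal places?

€11.50

Let x1 = kg of ferrosilicon, x2 = kg of scrap grade B, x3 = kg of stainless scrap.
min 3.04x1 + 0.62x2 + 2.49x3 subject to:
  3x1 + 9x2 + 15x3 ≥ 16   (manganese)
  741x1 + 3x2 + 5x3 ≥ 1544   (silicon)
  1x2 + 89x3 ≥ 186   (nickel)
  x1, x2, x3 ≥ 0.
At the optimum only ferrosilicon, stainless scrap are positive (scrap grade B = 0). The silicon and nickel requirements are met with equality.
So ferrosilicon = 2.07 kg, stainless scrap = 2.09 kg.
Cost = 3.04·2.07 + 2.49·2.09 = 11.4969.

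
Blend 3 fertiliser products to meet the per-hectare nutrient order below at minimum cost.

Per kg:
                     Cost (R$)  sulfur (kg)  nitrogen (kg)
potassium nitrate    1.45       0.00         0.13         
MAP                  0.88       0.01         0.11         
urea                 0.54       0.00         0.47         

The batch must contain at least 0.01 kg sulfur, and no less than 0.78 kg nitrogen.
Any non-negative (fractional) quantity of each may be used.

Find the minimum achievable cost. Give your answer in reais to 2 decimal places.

Let x1 = kg of potassium nitrate, x2 = kg of MAP, x3 = kg of urea.
min 1.45x1 + 0.88x2 + 0.54x3 s.t.:
  0.01x2 ≥ 0.01   (sulfur)
  0.13x1 + 0.11x2 + 0.47x3 ≥ 0.78   (nitrogen)
  x1, x2, x3 ≥ 0.
The minimum-cost mix takes nothing from potassium nitrate — only MAP, urea. There the sulfur and nitrogen constraints are tight.
That vertex is x2 = 1, x3 = 1.426.
Objective = 0.88·1 + 0.54·1.426 = 1.6500.

R$1.65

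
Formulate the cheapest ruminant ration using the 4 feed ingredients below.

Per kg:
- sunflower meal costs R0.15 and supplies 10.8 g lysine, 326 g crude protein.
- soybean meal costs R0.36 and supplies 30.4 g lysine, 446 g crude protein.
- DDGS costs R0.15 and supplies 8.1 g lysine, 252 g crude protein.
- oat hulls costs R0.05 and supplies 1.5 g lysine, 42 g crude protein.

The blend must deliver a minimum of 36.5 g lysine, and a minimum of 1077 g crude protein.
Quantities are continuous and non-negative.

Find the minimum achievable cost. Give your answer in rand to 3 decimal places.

Treat it as an LP. Let x1 = kg of sunflower meal, x2 = kg of soybean meal, x3 = kg of DDGS, x4 = kg of oat hulls.
Minimize 0.15x1 + 0.36x2 + 0.15x3 + 0.05x4 s.t.:
  10.8x1 + 30.4x2 + 8.1x3 + 1.5x4 ≥ 36.5   (lysine)
  326x1 + 446x2 + 252x3 + 42x4 ≥ 1077   (crude protein)
  x1, x2, x3, x4 ≥ 0.
At the optimum only sunflower meal, soybean meal are positive (DDGS, oat hulls = 0). The lysine and crude protein requirements are met with equality.
So sunflower meal = 3.232 kg, soybean meal = 0.0525 kg.
Total cost: 0.15·3.232 + 0.36·0.0525 = 0.50370.

R0.504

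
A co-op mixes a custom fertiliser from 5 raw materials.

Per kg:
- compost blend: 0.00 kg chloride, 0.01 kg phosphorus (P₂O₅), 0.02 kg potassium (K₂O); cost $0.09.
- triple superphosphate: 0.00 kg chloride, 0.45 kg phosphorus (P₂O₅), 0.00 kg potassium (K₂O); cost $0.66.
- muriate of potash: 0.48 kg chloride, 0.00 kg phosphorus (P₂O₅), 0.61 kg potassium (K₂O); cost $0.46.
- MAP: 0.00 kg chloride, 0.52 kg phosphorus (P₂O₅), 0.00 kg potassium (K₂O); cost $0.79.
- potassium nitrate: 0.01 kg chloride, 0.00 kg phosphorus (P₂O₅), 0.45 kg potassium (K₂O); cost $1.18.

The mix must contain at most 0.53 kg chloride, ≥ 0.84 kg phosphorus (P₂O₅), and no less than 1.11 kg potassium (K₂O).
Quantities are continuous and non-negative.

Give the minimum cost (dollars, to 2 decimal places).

Set it up as a linear program. Let x1 = kg of compost blend, x2 = kg of triple superphosphate, x3 = kg of muriate of potash, x4 = kg of MAP, x5 = kg of potassium nitrate.
min 0.09x1 + 0.66x2 + 0.46x3 + 0.79x4 + 1.18x5 with:
  0.48x3 + 0.01x5 ≤ 0.53   (chloride)
  0.01x1 + 0.45x2 + 0.52x4 ≥ 0.84   (phosphorus (P₂O₅))
  0.02x1 + 0.61x3 + 0.45x5 ≥ 1.11   (potassium (K₂O))
  x1, x2, x3, x4, x5 ≥ 0.
At the optimum only triple superphosphate, muriate of potash, potassium nitrate are positive (compost blend, MAP = 0). There the chloride, phosphorus (P₂O₅), potassium (K₂O) constraints are tight.
Optimal quantities: triple superphosphate = 1.867 kg, muriate of potash = 1.083 kg, potassium nitrate = 0.9981 kg.
Cost = 0.66·1.867 + 0.46·1.083 + 1.18·0.9981 = 2.9082.

$2.91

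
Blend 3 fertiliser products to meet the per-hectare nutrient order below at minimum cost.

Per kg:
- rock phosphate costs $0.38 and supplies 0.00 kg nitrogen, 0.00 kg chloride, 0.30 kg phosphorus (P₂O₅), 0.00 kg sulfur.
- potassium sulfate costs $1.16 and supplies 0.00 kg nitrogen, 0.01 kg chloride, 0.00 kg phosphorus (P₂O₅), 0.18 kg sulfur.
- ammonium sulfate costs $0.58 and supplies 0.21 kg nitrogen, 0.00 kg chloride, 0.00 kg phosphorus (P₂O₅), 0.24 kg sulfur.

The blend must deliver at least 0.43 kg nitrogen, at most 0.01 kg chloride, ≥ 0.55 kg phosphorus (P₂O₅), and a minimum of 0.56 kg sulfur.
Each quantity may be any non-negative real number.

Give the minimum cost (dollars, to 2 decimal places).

$2.05

Let x1 = kg of rock phosphate, x2 = kg of potassium sulfate, x3 = kg of ammonium sulfate.
min 0.38x1 + 1.16x2 + 0.58x3 s.t.:
  0.21x3 ≥ 0.43   (nitrogen)
  0.01x2 ≤ 0.01   (chloride)
  0.3x1 ≥ 0.55   (phosphorus (P₂O₅))
  0.18x2 + 0.24x3 ≥ 0.56   (sulfur)
  x1, x2, x3 ≥ 0.
The optimal basis is {rock phosphate, ammonium sulfate}; potassium sulfate drops out. Binding constraints: phosphorus (P₂O₅) and sulfur.
That vertex is x1 = 1.833, x3 = 2.333.
Objective = 0.38·1.833 + 0.58·2.333 = 2.0497.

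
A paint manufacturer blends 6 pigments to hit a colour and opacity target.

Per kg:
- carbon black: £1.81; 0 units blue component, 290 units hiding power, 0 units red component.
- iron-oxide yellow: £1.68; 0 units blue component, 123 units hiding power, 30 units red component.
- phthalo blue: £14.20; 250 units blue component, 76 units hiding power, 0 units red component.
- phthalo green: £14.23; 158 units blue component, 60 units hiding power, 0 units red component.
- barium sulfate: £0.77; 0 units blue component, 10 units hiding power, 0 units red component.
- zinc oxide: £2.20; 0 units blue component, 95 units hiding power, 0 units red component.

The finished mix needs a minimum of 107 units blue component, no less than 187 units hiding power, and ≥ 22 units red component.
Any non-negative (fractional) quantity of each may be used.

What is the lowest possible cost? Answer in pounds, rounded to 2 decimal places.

This is a linear program. Let x1 = kg of carbon black, x2 = kg of iron-oxide yellow, x3 = kg of phthalo blue, x4 = kg of phthalo green, x5 = kg of barium sulfate, x6 = kg of zinc oxide.
min 1.81x1 + 1.68x2 + 14.2x3 + 14.23x4 + 0.77x5 + 2.2x6 with:
  250x3 + 158x4 ≥ 107   (blue component)
  290x1 + 123x2 + 76x3 + 60x4 + 10x5 + 95x6 ≥ 187   (hiding power)
  30x2 ≥ 22   (red component)
  x1, x2, x3, x4, x5, x6 ≥ 0.
The cheapest feasible vertex uses only carbon black, iron-oxide yellow, phthalo blue; phthalo green, barium sulfate, zinc oxide are not used. The blue component, hiding power, red component requirements are met with equality.
Solving gives x1 = 0.2216, x2 = 0.7333, x3 = 0.428.
Objective = 1.81·0.2216 + 1.68·0.7333 + 14.2·0.428 = 7.7106.

£7.71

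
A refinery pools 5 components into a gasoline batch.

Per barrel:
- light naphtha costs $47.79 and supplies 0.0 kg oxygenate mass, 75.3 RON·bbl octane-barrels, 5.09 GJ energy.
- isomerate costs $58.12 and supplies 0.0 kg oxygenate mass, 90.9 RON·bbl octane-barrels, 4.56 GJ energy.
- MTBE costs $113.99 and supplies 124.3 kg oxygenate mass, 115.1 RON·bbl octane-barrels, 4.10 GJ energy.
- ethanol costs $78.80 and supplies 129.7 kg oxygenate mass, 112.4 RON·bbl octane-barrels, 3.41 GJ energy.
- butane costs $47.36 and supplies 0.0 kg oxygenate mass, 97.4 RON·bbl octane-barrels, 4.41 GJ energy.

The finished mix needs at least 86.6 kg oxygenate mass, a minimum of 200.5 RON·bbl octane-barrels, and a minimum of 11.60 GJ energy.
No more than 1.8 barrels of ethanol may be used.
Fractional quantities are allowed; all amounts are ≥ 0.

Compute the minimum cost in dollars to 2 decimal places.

This is a linear program. Let x1 = barrels of light naphtha, x2 = barrels of isomerate, x3 = barrels of MTBE, x4 = barrels of ethanol, x5 = barrels of butane.
min 47.79x1 + 58.12x2 + 113.99x3 + 78.8x4 + 47.36x5 s.t.:
  124.3x3 + 129.7x4 ≥ 86.6   (oxygenate mass)
  75.3x1 + 90.9x2 + 115.1x3 + 112.4x4 + 97.4x5 ≥ 200.5   (octane-barrels)
  5.09x1 + 4.56x2 + 4.1x3 + 3.41x4 + 4.41x5 ≥ 11.6   (energy)
  x4 ≤ 1.8
  x1, x2, x3, x4, x5 ≥ 0.
The optimal basis is {light naphtha, ethanol}; isomerate, MTBE, butane drop out. The oxygenate mass and energy requirements are met with equality.
That vertex is x1 = 1.8317, x4 = 0.66769.
Hence cost = 47.79·1.8317 + 78.8·0.66769 = $140.1509.

$140.15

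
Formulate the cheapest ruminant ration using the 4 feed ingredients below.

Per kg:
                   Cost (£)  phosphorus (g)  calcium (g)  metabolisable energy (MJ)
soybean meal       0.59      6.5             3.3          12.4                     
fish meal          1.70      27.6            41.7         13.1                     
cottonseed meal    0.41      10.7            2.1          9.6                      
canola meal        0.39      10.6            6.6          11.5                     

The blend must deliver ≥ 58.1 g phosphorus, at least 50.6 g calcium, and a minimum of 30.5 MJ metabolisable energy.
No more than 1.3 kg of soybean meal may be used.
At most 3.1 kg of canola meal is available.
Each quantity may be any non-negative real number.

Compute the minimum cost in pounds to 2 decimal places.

£2.62

Let x1 = kg of soybean meal, x2 = kg of fish meal, x3 = kg of cottonseed meal, x4 = kg of canola meal.
min 0.59x1 + 1.7x2 + 0.41x3 + 0.39x4 subject to:
  6.5x1 + 27.6x2 + 10.7x3 + 10.6x4 ≥ 58.1   (phosphorus)
  3.3x1 + 41.7x2 + 2.1x3 + 6.6x4 ≥ 50.6   (calcium)
  12.4x1 + 13.1x2 + 9.6x3 + 11.5x4 ≥ 30.5   (metabolisable energy)
  x1 ≤ 1.3
  x4 ≤ 3.1
  x1, x2, x3, x4 ≥ 0.
The optimal basis is {fish meal, cottonseed meal, canola meal}; soybean meal drops out. Binding constraints: phosphorus, calcium, the canola meal cap.
Optimal quantities: fish meal = 0.6942 kg, cottonseed meal = 0.5683 kg, canola meal = 3.1 kg.
Cost = 1.7·0.6942 + 0.41·0.5683 + 0.39·3.1 = 2.6221.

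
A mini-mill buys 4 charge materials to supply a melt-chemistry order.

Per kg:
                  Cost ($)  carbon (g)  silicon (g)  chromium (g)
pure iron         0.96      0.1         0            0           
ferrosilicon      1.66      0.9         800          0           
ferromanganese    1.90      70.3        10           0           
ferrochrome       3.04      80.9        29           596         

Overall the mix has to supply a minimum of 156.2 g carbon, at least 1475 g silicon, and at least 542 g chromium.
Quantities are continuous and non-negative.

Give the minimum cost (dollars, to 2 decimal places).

$7.94

Treat it as an LP. Let x1 = kg of pure iron, x2 = kg of ferrosilicon, x3 = kg of ferromanganese, x4 = kg of ferrochrome.
Minimise 0.96x1 + 1.66x2 + 1.9x3 + 3.04x4 s.t.:
  0.1x1 + 0.9x2 + 70.3x3 + 80.9x4 ≥ 156.2   (carbon)
  800x2 + 10x3 + 29x4 ≥ 1475   (silicon)
  596x4 ≥ 542   (chromium)
  x1, x2, x3, x4 ≥ 0.
The cheapest feasible vertex uses only ferrosilicon, ferromanganese, ferrochrome; pure iron is not used. The carbon, silicon, chromium requirements are met with equality.
So ferrosilicon = 1.7964 kg, ferromanganese = 1.1524 kg, ferrochrome = 0.9094 kg.
Cost = 1.66·1.7964 + 1.9·1.1524 + 3.04·0.9094 = 7.9362.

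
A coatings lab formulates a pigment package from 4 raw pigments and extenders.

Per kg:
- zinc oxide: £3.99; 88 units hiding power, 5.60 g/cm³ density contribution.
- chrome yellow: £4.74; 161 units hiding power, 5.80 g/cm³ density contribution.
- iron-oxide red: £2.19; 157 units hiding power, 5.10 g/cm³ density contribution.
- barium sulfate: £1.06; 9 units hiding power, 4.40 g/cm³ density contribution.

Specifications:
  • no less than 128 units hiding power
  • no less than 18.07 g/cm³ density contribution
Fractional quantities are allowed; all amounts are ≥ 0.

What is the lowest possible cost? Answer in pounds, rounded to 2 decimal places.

£4.95

Let x1 = kg of zinc oxide, x2 = kg of chrome yellow, x3 = kg of iron-oxide red, x4 = kg of barium sulfate.
min 3.99x1 + 4.74x2 + 2.19x3 + 1.06x4 with:
  88x1 + 161x2 + 157x3 + 9x4 ≥ 128   (hiding power)
  5.6x1 + 5.8x2 + 5.1x3 + 4.4x4 ≥ 18.07   (density contribution)
  x1, x2, x3, x4 ≥ 0.
The cheapest feasible vertex uses only iron-oxide red, barium sulfate; zinc oxide, chrome yellow are not used. The hiding power and density contribution requirements are met with equality.
Optimal quantities: iron-oxide red = 0.6211 kg, barium sulfate = 3.387 kg.
Objective = 2.19·0.6211 + 1.06·3.387 = 4.9504.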